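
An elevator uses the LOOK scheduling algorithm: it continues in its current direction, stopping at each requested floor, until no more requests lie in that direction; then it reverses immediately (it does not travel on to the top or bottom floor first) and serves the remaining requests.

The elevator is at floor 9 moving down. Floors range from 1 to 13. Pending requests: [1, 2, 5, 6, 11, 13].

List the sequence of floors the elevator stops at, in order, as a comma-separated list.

Current: 9, moving DOWN
Serve below first (descending): [6, 5, 2, 1]
Then reverse, serve above (ascending): [11, 13]

Answer: 6, 5, 2, 1, 11, 13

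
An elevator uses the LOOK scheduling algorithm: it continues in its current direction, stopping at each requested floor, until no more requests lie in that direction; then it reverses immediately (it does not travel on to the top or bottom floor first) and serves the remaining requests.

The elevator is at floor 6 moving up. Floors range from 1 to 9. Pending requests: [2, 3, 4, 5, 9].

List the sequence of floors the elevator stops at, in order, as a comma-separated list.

Answer: 9, 5, 4, 3, 2

Derivation:
Current: 6, moving UP
Serve above first (ascending): [9]
Then reverse, serve below (descending): [5, 4, 3, 2]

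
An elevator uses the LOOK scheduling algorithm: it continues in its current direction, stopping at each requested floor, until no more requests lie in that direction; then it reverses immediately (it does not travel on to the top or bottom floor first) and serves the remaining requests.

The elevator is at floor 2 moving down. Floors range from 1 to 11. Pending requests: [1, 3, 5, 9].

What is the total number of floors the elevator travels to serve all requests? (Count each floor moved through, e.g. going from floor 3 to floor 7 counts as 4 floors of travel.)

Answer: 9

Derivation:
Start at floor 2 moving down, LOOK stop order: [1, 3, 5, 9]
  2 → 1: |1-2| = 1, total = 1
  1 → 3: |3-1| = 2, total = 3
  3 → 5: |5-3| = 2, total = 5
  5 → 9: |9-5| = 4, total = 9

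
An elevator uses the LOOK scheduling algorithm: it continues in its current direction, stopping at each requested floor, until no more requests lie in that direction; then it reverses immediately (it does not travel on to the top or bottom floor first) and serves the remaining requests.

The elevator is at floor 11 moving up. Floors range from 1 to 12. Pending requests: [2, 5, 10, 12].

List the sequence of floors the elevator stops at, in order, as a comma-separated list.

Answer: 12, 10, 5, 2

Derivation:
Current: 11, moving UP
Serve above first (ascending): [12]
Then reverse, serve below (descending): [10, 5, 2]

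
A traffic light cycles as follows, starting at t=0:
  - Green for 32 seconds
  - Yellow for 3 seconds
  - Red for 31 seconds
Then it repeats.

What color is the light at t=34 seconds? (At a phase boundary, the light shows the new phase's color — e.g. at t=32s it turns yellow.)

Cycle length = 32 + 3 + 31 = 66s
t = 34, phase_t = 34 mod 66 = 34
32 <= 34 < 35 (yellow end) → YELLOW

Answer: yellow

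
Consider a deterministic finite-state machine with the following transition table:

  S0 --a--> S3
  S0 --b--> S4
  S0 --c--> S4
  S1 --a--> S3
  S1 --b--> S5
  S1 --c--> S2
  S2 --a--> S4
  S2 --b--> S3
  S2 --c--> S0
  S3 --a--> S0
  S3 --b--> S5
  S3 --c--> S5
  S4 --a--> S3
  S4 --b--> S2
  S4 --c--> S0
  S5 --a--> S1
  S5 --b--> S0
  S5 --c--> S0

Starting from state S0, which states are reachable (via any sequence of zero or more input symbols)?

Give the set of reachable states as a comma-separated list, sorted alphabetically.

Answer: S0, S1, S2, S3, S4, S5

Derivation:
BFS from S0:
  visit S0: S0--a-->S3 (new), S0--b-->S4 (new), S0--c-->S4 (seen)
  visit S3: S3--a-->S0 (seen), S3--b-->S5 (new), S3--c-->S5 (seen)
  visit S4: S4--a-->S3 (seen), S4--b-->S2 (new), S4--c-->S0 (seen)
  visit S5: S5--a-->S1 (new), S5--b-->S0 (seen), S5--c-->S0 (seen)
  visit S2: S2--a-->S4 (seen), S2--b-->S3 (seen), S2--c-->S0 (seen)
  visit S1: S1--a-->S3 (seen), S1--b-->S5 (seen), S1--c-->S2 (seen)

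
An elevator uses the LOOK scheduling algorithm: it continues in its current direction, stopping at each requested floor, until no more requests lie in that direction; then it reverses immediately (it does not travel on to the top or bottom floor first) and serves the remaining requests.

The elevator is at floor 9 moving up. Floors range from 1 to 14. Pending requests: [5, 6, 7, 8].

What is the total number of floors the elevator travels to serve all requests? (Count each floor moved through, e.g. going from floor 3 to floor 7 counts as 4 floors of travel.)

Start at floor 9 moving up, LOOK stop order: [8, 7, 6, 5]
  9 → 8: |8-9| = 1, total = 1
  8 → 7: |7-8| = 1, total = 2
  7 → 6: |6-7| = 1, total = 3
  6 → 5: |5-6| = 1, total = 4

Answer: 4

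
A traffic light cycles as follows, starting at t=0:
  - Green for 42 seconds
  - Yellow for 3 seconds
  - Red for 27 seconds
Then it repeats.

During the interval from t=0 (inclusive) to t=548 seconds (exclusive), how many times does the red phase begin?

Answer: 7

Derivation:
Cycle = 42+3+27 = 72s
red phase starts at t = k*72 + 45 for k=0,1,2,...
Need k*72+45 < 548 → k < 6.986
k ∈ {0, ..., 6} → 7 starts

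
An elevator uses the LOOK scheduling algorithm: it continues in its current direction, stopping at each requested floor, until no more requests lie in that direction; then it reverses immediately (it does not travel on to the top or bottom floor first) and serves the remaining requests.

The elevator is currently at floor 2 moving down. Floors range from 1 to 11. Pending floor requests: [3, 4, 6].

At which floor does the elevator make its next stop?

Current floor: 2, direction: down
Requests above: [3, 4, 6]
Requests below: []
Moving down but no requests below → reverse; nearest above is min([3, 4, 6]) = 3

Answer: 3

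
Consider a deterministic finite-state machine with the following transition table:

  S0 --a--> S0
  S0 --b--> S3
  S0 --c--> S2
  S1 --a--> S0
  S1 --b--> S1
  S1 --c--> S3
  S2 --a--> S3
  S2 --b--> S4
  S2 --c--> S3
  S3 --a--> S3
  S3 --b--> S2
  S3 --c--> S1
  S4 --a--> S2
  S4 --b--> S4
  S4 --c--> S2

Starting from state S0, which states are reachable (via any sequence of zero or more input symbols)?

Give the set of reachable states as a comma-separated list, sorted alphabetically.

Answer: S0, S1, S2, S3, S4

Derivation:
BFS from S0:
  visit S0: S0--a-->S0 (seen), S0--b-->S3 (new), S0--c-->S2 (new)
  visit S3: S3--a-->S3 (seen), S3--b-->S2 (seen), S3--c-->S1 (new)
  visit S2: S2--a-->S3 (seen), S2--b-->S4 (new), S2--c-->S3 (seen)
  visit S1: S1--a-->S0 (seen), S1--b-->S1 (seen), S1--c-->S3 (seen)
  visit S4: S4--a-->S2 (seen), S4--b-->S4 (seen), S4--c-->S2 (seen)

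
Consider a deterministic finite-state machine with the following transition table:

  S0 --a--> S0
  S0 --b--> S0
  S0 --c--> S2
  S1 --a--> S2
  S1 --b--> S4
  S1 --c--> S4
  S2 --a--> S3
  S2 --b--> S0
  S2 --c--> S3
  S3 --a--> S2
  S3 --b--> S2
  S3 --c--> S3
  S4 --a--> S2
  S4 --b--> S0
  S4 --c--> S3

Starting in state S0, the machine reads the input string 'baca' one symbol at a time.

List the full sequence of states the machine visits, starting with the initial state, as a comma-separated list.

Answer: S0, S0, S0, S2, S3

Derivation:
Start: S0
  read 'b': S0 --b--> S0
  read 'a': S0 --a--> S0
  read 'c': S0 --c--> S2
  read 'a': S2 --a--> S3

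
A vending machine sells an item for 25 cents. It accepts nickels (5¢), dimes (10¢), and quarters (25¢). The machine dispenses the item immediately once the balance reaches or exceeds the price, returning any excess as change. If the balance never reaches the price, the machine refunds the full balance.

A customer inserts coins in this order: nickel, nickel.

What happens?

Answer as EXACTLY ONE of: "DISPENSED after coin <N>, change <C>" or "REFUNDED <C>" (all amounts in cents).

Answer: REFUNDED 10

Derivation:
Price: 25¢
Coin 1 (nickel, 5¢): balance = 5¢
Coin 2 (nickel, 5¢): balance = 10¢
All coins inserted, balance 10¢ < price 25¢ → REFUND 10¢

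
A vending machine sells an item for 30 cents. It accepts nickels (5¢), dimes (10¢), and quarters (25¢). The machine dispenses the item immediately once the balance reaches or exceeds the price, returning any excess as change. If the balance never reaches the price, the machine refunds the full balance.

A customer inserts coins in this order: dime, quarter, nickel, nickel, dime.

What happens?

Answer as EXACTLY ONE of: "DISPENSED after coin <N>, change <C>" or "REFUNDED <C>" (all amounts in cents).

Answer: DISPENSED after coin 2, change 5

Derivation:
Price: 30¢
Coin 1 (dime, 10¢): balance = 10¢
Coin 2 (quarter, 25¢): balance = 35¢
  → balance >= price → DISPENSE, change = 35 - 30 = 5¢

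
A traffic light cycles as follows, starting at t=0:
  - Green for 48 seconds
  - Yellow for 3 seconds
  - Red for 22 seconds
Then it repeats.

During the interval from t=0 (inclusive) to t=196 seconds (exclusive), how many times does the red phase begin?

Cycle = 48+3+22 = 73s
red phase starts at t = k*73 + 51 for k=0,1,2,...
Need k*73+51 < 196 → k < 1.986
k ∈ {0, ..., 1} → 2 starts

Answer: 2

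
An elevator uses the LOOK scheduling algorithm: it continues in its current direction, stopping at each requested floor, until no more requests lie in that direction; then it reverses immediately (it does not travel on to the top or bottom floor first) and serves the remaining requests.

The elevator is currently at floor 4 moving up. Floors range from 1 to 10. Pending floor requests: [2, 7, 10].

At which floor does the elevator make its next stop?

Answer: 7

Derivation:
Current floor: 4, direction: up
Requests above: [7, 10]
Requests below: [2]
Moving up and requests lie above → nearest above is min([7, 10]) = 7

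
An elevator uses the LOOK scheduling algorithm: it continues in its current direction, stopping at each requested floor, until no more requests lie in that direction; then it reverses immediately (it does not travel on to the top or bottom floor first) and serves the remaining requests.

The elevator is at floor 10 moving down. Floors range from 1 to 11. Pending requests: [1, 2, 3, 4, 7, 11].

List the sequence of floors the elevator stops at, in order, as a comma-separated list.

Current: 10, moving DOWN
Serve below first (descending): [7, 4, 3, 2, 1]
Then reverse, serve above (ascending): [11]

Answer: 7, 4, 3, 2, 1, 11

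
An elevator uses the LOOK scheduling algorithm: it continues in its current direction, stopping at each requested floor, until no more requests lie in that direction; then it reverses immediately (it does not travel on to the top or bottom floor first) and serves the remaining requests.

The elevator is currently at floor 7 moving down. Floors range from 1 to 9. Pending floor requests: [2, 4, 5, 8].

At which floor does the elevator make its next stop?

Answer: 5

Derivation:
Current floor: 7, direction: down
Requests above: [8]
Requests below: [2, 4, 5]
Moving down and requests lie below → nearest below is max([2, 4, 5]) = 5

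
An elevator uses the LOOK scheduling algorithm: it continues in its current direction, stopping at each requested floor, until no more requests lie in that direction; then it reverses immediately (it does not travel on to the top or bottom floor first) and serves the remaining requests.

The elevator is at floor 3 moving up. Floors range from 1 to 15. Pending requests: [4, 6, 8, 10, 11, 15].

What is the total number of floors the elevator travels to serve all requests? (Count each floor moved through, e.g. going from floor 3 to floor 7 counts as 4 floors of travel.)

Answer: 12

Derivation:
Start at floor 3 moving up, LOOK stop order: [4, 6, 8, 10, 11, 15]
  3 → 4: |4-3| = 1, total = 1
  4 → 6: |6-4| = 2, total = 3
  6 → 8: |8-6| = 2, total = 5
  8 → 10: |10-8| = 2, total = 7
  10 → 11: |11-10| = 1, total = 8
  11 → 15: |15-11| = 4, total = 12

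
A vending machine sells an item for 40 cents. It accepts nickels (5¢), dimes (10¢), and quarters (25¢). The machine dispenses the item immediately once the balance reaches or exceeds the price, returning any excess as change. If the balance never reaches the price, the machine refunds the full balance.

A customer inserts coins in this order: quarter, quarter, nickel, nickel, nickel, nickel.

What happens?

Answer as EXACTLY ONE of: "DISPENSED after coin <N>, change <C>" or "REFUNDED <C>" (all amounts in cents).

Price: 40¢
Coin 1 (quarter, 25¢): balance = 25¢
Coin 2 (quarter, 25¢): balance = 50¢
  → balance >= price → DISPENSE, change = 50 - 40 = 10¢

Answer: DISPENSED after coin 2, change 10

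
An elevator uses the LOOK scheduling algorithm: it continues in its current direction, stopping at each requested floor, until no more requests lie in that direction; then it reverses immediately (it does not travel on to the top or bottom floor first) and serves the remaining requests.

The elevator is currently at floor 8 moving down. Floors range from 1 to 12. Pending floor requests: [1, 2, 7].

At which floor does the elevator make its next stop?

Answer: 7

Derivation:
Current floor: 8, direction: down
Requests above: []
Requests below: [1, 2, 7]
Moving down and requests lie below → nearest below is max([1, 2, 7]) = 7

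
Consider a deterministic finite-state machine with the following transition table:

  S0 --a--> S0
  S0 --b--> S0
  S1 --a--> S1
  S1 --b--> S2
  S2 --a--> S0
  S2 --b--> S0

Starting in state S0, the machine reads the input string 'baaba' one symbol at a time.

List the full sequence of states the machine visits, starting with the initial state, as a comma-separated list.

Start: S0
  read 'b': S0 --b--> S0
  read 'a': S0 --a--> S0
  read 'a': S0 --a--> S0
  read 'b': S0 --b--> S0
  read 'a': S0 --a--> S0

Answer: S0, S0, S0, S0, S0, S0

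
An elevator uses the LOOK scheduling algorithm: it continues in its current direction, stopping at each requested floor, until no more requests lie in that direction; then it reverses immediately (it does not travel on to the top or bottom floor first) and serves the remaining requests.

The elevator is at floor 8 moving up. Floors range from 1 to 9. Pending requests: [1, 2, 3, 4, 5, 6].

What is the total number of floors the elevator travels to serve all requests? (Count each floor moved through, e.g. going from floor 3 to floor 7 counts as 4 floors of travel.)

Answer: 7

Derivation:
Start at floor 8 moving up, LOOK stop order: [6, 5, 4, 3, 2, 1]
  8 → 6: |6-8| = 2, total = 2
  6 → 5: |5-6| = 1, total = 3
  5 → 4: |4-5| = 1, total = 4
  4 → 3: |3-4| = 1, total = 5
  3 → 2: |2-3| = 1, total = 6
  2 → 1: |1-2| = 1, total = 7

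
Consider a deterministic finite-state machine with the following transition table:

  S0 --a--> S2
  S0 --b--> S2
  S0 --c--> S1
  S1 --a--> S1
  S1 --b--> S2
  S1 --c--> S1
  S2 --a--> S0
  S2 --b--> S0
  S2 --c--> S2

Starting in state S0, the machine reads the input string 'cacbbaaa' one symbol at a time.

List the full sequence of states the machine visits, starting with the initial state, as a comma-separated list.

Answer: S0, S1, S1, S1, S2, S0, S2, S0, S2

Derivation:
Start: S0
  read 'c': S0 --c--> S1
  read 'a': S1 --a--> S1
  read 'c': S1 --c--> S1
  read 'b': S1 --b--> S2
  read 'b': S2 --b--> S0
  read 'a': S0 --a--> S2
  read 'a': S2 --a--> S0
  read 'a': S0 --a--> S2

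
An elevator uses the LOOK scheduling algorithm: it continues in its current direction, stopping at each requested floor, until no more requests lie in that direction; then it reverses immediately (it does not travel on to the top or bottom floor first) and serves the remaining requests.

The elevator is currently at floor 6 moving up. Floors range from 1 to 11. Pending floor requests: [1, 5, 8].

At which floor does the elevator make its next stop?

Answer: 8

Derivation:
Current floor: 6, direction: up
Requests above: [8]
Requests below: [1, 5]
Moving up and requests lie above → nearest above is min([8]) = 8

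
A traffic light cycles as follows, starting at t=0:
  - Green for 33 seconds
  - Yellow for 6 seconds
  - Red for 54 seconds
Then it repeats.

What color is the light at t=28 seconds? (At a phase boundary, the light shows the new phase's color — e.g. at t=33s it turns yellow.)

Cycle length = 33 + 6 + 54 = 93s
t = 28, phase_t = 28 mod 93 = 28
28 < 33 (green end) → GREEN

Answer: green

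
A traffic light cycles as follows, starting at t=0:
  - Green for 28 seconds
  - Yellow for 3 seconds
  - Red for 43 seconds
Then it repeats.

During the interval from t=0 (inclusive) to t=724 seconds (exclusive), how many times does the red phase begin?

Answer: 10

Derivation:
Cycle = 28+3+43 = 74s
red phase starts at t = k*74 + 31 for k=0,1,2,...
Need k*74+31 < 724 → k < 9.365
k ∈ {0, ..., 9} → 10 starts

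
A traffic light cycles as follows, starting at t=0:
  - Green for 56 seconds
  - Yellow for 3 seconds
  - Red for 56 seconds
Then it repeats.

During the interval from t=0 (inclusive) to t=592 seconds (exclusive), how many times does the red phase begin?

Answer: 5

Derivation:
Cycle = 56+3+56 = 115s
red phase starts at t = k*115 + 59 for k=0,1,2,...
Need k*115+59 < 592 → k < 4.635
k ∈ {0, ..., 4} → 5 starts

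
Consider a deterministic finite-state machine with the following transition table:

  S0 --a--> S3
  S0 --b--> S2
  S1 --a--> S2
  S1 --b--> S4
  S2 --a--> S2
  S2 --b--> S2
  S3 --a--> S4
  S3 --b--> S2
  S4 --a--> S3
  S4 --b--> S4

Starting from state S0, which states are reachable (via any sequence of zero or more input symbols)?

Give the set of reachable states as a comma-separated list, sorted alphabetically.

BFS from S0:
  visit S0: S0--a-->S3 (new), S0--b-->S2 (new)
  visit S3: S3--a-->S4 (new), S3--b-->S2 (seen)
  visit S2: S2--a-->S2 (seen), S2--b-->S2 (seen)
  visit S4: S4--a-->S3 (seen), S4--b-->S4 (seen)

Answer: S0, S2, S3, S4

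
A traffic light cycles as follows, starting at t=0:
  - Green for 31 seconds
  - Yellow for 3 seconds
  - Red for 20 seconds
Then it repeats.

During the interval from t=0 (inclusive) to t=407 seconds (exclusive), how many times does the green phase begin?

Answer: 8

Derivation:
Cycle = 31+3+20 = 54s
green phase starts at t = k*54 + 0 for k=0,1,2,...
Need k*54+0 < 407 → k < 7.537
k ∈ {0, ..., 7} → 8 starts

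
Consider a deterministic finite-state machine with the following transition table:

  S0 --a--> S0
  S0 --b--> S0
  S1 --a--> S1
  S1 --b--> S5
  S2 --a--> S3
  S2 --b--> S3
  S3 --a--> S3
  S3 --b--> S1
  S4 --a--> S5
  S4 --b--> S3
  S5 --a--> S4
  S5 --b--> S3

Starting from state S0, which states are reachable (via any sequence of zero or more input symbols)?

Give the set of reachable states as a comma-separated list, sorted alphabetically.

BFS from S0:
  visit S0: S0--a-->S0 (seen), S0--b-->S0 (seen)

Answer: S0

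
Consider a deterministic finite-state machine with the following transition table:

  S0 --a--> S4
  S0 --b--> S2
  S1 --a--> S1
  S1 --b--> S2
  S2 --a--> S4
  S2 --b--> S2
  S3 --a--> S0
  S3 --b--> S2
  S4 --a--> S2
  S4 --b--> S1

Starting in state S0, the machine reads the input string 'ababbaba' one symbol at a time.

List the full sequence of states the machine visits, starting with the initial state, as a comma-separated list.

Answer: S0, S4, S1, S1, S2, S2, S4, S1, S1

Derivation:
Start: S0
  read 'a': S0 --a--> S4
  read 'b': S4 --b--> S1
  read 'a': S1 --a--> S1
  read 'b': S1 --b--> S2
  read 'b': S2 --b--> S2
  read 'a': S2 --a--> S4
  read 'b': S4 --b--> S1
  read 'a': S1 --a--> S1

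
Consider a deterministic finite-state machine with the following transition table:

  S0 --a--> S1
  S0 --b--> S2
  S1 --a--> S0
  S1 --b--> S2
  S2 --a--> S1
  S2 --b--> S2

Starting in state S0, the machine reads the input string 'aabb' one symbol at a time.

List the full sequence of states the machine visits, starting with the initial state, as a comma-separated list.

Answer: S0, S1, S0, S2, S2

Derivation:
Start: S0
  read 'a': S0 --a--> S1
  read 'a': S1 --a--> S0
  read 'b': S0 --b--> S2
  read 'b': S2 --b--> S2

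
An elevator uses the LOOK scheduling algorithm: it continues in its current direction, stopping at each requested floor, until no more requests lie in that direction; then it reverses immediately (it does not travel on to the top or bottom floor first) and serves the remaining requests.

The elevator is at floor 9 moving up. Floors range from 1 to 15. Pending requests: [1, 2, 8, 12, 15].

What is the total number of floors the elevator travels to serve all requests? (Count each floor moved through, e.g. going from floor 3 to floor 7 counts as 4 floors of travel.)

Start at floor 9 moving up, LOOK stop order: [12, 15, 8, 2, 1]
  9 → 12: |12-9| = 3, total = 3
  12 → 15: |15-12| = 3, total = 6
  15 → 8: |8-15| = 7, total = 13
  8 → 2: |2-8| = 6, total = 19
  2 → 1: |1-2| = 1, total = 20

Answer: 20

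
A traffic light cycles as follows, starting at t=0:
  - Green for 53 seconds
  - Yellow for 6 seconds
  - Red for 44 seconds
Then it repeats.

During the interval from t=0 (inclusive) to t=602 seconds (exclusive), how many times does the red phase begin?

Answer: 6

Derivation:
Cycle = 53+6+44 = 103s
red phase starts at t = k*103 + 59 for k=0,1,2,...
Need k*103+59 < 602 → k < 5.272
k ∈ {0, ..., 5} → 6 starts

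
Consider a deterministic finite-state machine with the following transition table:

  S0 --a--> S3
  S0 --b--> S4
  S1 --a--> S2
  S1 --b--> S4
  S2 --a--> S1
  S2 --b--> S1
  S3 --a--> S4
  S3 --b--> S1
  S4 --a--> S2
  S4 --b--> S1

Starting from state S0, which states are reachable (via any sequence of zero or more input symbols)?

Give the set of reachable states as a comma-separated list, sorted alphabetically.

BFS from S0:
  visit S0: S0--a-->S3 (new), S0--b-->S4 (new)
  visit S3: S3--a-->S4 (seen), S3--b-->S1 (new)
  visit S4: S4--a-->S2 (new), S4--b-->S1 (seen)
  visit S1: S1--a-->S2 (seen), S1--b-->S4 (seen)
  visit S2: S2--a-->S1 (seen), S2--b-->S1 (seen)

Answer: S0, S1, S2, S3, S4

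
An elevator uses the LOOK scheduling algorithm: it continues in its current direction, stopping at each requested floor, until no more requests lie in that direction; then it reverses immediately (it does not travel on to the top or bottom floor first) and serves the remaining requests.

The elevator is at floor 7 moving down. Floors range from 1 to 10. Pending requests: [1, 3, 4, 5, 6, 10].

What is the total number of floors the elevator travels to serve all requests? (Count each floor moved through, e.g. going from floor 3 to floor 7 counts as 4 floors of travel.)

Answer: 15

Derivation:
Start at floor 7 moving down, LOOK stop order: [6, 5, 4, 3, 1, 10]
  7 → 6: |6-7| = 1, total = 1
  6 → 5: |5-6| = 1, total = 2
  5 → 4: |4-5| = 1, total = 3
  4 → 3: |3-4| = 1, total = 4
  3 → 1: |1-3| = 2, total = 6
  1 → 10: |10-1| = 9, total = 15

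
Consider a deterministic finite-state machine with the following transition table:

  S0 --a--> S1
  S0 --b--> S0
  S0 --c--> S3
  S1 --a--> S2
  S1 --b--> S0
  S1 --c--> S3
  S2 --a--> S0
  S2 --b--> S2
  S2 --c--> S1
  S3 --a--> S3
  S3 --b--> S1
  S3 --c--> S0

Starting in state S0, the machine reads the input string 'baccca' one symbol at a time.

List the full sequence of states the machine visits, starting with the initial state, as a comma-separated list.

Start: S0
  read 'b': S0 --b--> S0
  read 'a': S0 --a--> S1
  read 'c': S1 --c--> S3
  read 'c': S3 --c--> S0
  read 'c': S0 --c--> S3
  read 'a': S3 --a--> S3

Answer: S0, S0, S1, S3, S0, S3, S3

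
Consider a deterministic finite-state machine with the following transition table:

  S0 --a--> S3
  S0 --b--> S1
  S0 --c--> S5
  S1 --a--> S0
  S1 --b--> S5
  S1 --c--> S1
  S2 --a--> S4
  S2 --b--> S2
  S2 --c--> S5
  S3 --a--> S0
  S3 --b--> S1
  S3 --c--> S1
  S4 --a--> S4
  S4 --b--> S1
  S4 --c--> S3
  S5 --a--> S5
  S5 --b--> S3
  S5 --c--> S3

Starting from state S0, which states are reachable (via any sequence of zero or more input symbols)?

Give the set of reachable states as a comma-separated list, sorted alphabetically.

BFS from S0:
  visit S0: S0--a-->S3 (new), S0--b-->S1 (new), S0--c-->S5 (new)
  visit S3: S3--a-->S0 (seen), S3--b-->S1 (seen), S3--c-->S1 (seen)
  visit S1: S1--a-->S0 (seen), S1--b-->S5 (seen), S1--c-->S1 (seen)
  visit S5: S5--a-->S5 (seen), S5--b-->S3 (seen), S5--c-->S3 (seen)

Answer: S0, S1, S3, S5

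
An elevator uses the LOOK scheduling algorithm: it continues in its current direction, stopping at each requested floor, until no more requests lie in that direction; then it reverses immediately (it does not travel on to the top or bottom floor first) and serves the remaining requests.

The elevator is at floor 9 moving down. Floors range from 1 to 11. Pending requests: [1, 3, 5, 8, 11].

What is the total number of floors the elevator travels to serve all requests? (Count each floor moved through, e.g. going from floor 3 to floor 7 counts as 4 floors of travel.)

Answer: 18

Derivation:
Start at floor 9 moving down, LOOK stop order: [8, 5, 3, 1, 11]
  9 → 8: |8-9| = 1, total = 1
  8 → 5: |5-8| = 3, total = 4
  5 → 3: |3-5| = 2, total = 6
  3 → 1: |1-3| = 2, total = 8
  1 → 11: |11-1| = 10, total = 18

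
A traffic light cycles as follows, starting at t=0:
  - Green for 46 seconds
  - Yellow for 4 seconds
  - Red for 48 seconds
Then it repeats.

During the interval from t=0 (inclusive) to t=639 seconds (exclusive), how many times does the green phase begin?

Answer: 7

Derivation:
Cycle = 46+4+48 = 98s
green phase starts at t = k*98 + 0 for k=0,1,2,...
Need k*98+0 < 639 → k < 6.520
k ∈ {0, ..., 6} → 7 starts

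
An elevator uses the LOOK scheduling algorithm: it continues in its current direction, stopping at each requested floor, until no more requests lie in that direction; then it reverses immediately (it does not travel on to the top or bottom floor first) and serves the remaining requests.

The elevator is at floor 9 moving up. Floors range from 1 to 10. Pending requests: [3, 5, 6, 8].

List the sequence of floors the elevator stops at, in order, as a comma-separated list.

Current: 9, moving UP
Serve above first (ascending): []
Then reverse, serve below (descending): [8, 6, 5, 3]

Answer: 8, 6, 5, 3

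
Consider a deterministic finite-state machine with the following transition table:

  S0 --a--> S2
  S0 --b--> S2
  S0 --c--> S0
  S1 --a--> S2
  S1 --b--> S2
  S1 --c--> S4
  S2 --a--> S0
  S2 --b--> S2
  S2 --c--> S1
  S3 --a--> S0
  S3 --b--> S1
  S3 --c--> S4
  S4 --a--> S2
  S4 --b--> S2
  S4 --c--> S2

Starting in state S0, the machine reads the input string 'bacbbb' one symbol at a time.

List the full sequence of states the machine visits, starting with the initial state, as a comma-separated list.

Answer: S0, S2, S0, S0, S2, S2, S2

Derivation:
Start: S0
  read 'b': S0 --b--> S2
  read 'a': S2 --a--> S0
  read 'c': S0 --c--> S0
  read 'b': S0 --b--> S2
  read 'b': S2 --b--> S2
  read 'b': S2 --b--> S2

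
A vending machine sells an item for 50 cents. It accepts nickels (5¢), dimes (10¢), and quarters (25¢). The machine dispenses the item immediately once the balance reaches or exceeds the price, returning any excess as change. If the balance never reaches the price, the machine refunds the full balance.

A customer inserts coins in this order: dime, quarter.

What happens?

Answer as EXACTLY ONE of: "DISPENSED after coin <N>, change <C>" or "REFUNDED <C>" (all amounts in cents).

Price: 50¢
Coin 1 (dime, 10¢): balance = 10¢
Coin 2 (quarter, 25¢): balance = 35¢
All coins inserted, balance 35¢ < price 50¢ → REFUND 35¢

Answer: REFUNDED 35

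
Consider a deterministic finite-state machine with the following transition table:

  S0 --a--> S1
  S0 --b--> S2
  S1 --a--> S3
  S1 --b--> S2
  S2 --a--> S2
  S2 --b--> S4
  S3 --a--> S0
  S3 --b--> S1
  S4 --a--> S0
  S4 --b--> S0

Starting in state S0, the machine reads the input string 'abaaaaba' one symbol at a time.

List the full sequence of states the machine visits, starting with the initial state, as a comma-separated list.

Answer: S0, S1, S2, S2, S2, S2, S2, S4, S0

Derivation:
Start: S0
  read 'a': S0 --a--> S1
  read 'b': S1 --b--> S2
  read 'a': S2 --a--> S2
  read 'a': S2 --a--> S2
  read 'a': S2 --a--> S2
  read 'a': S2 --a--> S2
  read 'b': S2 --b--> S4
  read 'a': S4 --a--> S0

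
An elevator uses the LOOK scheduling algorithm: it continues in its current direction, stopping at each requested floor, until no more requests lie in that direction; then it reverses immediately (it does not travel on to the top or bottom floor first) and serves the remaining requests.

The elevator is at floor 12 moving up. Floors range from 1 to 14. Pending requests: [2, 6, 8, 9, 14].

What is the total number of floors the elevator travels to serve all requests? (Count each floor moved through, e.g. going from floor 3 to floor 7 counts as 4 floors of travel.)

Start at floor 12 moving up, LOOK stop order: [14, 9, 8, 6, 2]
  12 → 14: |14-12| = 2, total = 2
  14 → 9: |9-14| = 5, total = 7
  9 → 8: |8-9| = 1, total = 8
  8 → 6: |6-8| = 2, total = 10
  6 → 2: |2-6| = 4, total = 14

Answer: 14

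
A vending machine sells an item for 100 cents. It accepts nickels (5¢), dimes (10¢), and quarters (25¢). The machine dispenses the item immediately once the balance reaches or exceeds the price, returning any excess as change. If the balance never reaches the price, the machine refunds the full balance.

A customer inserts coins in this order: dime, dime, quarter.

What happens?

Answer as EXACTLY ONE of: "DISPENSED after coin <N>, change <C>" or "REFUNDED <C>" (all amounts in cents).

Price: 100¢
Coin 1 (dime, 10¢): balance = 10¢
Coin 2 (dime, 10¢): balance = 20¢
Coin 3 (quarter, 25¢): balance = 45¢
All coins inserted, balance 45¢ < price 100¢ → REFUND 45¢

Answer: REFUNDED 45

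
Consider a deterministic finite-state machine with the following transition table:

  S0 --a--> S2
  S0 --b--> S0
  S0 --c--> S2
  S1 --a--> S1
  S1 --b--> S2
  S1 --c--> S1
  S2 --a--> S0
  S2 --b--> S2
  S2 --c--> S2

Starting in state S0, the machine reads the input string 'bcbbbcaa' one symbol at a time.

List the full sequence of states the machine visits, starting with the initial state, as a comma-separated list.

Answer: S0, S0, S2, S2, S2, S2, S2, S0, S2

Derivation:
Start: S0
  read 'b': S0 --b--> S0
  read 'c': S0 --c--> S2
  read 'b': S2 --b--> S2
  read 'b': S2 --b--> S2
  read 'b': S2 --b--> S2
  read 'c': S2 --c--> S2
  read 'a': S2 --a--> S0
  read 'a': S0 --a--> S2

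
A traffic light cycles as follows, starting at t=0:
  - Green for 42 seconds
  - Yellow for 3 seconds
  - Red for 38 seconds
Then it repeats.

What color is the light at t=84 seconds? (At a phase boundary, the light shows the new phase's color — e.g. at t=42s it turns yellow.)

Answer: green

Derivation:
Cycle length = 42 + 3 + 38 = 83s
t = 84, phase_t = 84 mod 83 = 1
1 < 42 (green end) → GREEN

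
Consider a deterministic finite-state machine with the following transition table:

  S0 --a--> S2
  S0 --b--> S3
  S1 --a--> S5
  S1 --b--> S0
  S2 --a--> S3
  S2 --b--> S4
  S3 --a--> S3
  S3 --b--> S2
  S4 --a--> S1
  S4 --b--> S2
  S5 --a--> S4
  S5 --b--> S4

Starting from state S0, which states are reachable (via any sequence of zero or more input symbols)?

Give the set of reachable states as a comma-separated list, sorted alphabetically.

Answer: S0, S1, S2, S3, S4, S5

Derivation:
BFS from S0:
  visit S0: S0--a-->S2 (new), S0--b-->S3 (new)
  visit S2: S2--a-->S3 (seen), S2--b-->S4 (new)
  visit S3: S3--a-->S3 (seen), S3--b-->S2 (seen)
  visit S4: S4--a-->S1 (new), S4--b-->S2 (seen)
  visit S1: S1--a-->S5 (new), S1--b-->S0 (seen)
  visit S5: S5--a-->S4 (seen), S5--b-->S4 (seen)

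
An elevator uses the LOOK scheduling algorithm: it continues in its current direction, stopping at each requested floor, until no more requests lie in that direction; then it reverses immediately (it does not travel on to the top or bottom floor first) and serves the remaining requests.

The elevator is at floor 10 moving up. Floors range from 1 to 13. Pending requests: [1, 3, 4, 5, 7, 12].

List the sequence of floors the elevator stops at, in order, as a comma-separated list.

Answer: 12, 7, 5, 4, 3, 1

Derivation:
Current: 10, moving UP
Serve above first (ascending): [12]
Then reverse, serve below (descending): [7, 5, 4, 3, 1]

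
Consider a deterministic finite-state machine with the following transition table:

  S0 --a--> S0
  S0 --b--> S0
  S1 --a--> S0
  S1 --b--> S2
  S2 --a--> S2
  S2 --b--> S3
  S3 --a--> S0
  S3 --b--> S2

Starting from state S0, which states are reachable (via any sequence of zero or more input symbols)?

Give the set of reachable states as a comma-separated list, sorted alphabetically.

Answer: S0

Derivation:
BFS from S0:
  visit S0: S0--a-->S0 (seen), S0--b-->S0 (seen)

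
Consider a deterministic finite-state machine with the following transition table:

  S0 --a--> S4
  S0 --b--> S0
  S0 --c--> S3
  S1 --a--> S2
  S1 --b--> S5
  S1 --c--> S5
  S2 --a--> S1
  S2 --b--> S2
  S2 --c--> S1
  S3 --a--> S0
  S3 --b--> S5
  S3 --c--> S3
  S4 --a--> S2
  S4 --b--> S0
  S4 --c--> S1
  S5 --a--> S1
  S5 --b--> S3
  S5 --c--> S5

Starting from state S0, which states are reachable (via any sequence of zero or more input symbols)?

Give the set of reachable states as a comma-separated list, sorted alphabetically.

Answer: S0, S1, S2, S3, S4, S5

Derivation:
BFS from S0:
  visit S0: S0--a-->S4 (new), S0--b-->S0 (seen), S0--c-->S3 (new)
  visit S4: S4--a-->S2 (new), S4--b-->S0 (seen), S4--c-->S1 (new)
  visit S3: S3--a-->S0 (seen), S3--b-->S5 (new), S3--c-->S3 (seen)
  visit S2: S2--a-->S1 (seen), S2--b-->S2 (seen), S2--c-->S1 (seen)
  visit S1: S1--a-->S2 (seen), S1--b-->S5 (seen), S1--c-->S5 (seen)
  visit S5: S5--a-->S1 (seen), S5--b-->S3 (seen), S5--c-->S5 (seen)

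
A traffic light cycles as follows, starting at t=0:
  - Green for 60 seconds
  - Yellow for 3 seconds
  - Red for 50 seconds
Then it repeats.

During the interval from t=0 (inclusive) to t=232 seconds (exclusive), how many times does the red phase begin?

Cycle = 60+3+50 = 113s
red phase starts at t = k*113 + 63 for k=0,1,2,...
Need k*113+63 < 232 → k < 1.496
k ∈ {0, ..., 1} → 2 starts

Answer: 2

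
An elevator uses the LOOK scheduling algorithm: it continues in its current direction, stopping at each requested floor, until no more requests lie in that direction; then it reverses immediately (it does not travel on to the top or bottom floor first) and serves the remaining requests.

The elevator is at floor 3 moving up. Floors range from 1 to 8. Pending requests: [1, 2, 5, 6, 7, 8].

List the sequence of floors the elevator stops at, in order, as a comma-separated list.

Answer: 5, 6, 7, 8, 2, 1

Derivation:
Current: 3, moving UP
Serve above first (ascending): [5, 6, 7, 8]
Then reverse, serve below (descending): [2, 1]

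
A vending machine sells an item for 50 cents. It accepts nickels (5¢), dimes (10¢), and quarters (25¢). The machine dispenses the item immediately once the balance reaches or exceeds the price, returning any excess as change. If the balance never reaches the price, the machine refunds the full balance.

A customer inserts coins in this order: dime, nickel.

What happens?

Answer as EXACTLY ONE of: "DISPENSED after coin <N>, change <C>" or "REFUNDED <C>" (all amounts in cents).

Answer: REFUNDED 15

Derivation:
Price: 50¢
Coin 1 (dime, 10¢): balance = 10¢
Coin 2 (nickel, 5¢): balance = 15¢
All coins inserted, balance 15¢ < price 50¢ → REFUND 15¢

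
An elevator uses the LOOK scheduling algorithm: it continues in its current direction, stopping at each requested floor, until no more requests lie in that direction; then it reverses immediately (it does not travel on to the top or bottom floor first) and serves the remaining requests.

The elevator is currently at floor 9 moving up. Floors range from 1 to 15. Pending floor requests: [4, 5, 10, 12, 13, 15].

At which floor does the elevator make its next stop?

Current floor: 9, direction: up
Requests above: [10, 12, 13, 15]
Requests below: [4, 5]
Moving up and requests lie above → nearest above is min([10, 12, 13, 15]) = 10

Answer: 10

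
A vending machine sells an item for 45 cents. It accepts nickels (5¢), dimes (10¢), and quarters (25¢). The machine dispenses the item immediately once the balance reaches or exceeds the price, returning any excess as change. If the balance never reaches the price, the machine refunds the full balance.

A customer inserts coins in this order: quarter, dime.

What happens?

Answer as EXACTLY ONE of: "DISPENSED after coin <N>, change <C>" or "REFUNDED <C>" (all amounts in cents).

Price: 45¢
Coin 1 (quarter, 25¢): balance = 25¢
Coin 2 (dime, 10¢): balance = 35¢
All coins inserted, balance 35¢ < price 45¢ → REFUND 35¢

Answer: REFUNDED 35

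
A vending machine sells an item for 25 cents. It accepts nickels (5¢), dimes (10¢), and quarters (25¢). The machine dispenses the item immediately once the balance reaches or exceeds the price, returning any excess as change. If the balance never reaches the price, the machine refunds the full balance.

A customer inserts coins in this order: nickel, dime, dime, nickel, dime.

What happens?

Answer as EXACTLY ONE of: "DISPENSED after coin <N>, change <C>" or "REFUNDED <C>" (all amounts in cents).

Price: 25¢
Coin 1 (nickel, 5¢): balance = 5¢
Coin 2 (dime, 10¢): balance = 15¢
Coin 3 (dime, 10¢): balance = 25¢
  → balance >= price → DISPENSE, change = 25 - 25 = 0¢

Answer: DISPENSED after coin 3, change 0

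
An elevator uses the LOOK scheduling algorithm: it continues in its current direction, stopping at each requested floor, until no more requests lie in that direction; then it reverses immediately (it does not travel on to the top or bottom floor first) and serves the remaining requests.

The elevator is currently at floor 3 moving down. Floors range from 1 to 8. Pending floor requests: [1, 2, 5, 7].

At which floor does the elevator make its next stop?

Answer: 2

Derivation:
Current floor: 3, direction: down
Requests above: [5, 7]
Requests below: [1, 2]
Moving down and requests lie below → nearest below is max([1, 2]) = 2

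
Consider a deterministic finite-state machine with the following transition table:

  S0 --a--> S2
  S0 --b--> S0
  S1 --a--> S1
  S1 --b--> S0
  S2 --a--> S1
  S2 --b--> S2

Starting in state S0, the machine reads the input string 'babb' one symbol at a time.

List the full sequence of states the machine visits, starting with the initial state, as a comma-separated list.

Answer: S0, S0, S2, S2, S2

Derivation:
Start: S0
  read 'b': S0 --b--> S0
  read 'a': S0 --a--> S2
  read 'b': S2 --b--> S2
  read 'b': S2 --b--> S2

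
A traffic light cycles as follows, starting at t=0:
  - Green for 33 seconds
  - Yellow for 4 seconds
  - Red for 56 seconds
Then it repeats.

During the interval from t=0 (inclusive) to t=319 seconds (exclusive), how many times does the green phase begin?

Cycle = 33+4+56 = 93s
green phase starts at t = k*93 + 0 for k=0,1,2,...
Need k*93+0 < 319 → k < 3.430
k ∈ {0, ..., 3} → 4 starts

Answer: 4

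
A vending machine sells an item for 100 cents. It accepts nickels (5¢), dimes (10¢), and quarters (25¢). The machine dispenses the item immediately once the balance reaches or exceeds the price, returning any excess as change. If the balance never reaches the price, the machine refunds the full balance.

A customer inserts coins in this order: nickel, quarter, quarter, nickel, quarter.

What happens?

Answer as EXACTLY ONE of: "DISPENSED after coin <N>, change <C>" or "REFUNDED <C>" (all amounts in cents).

Price: 100¢
Coin 1 (nickel, 5¢): balance = 5¢
Coin 2 (quarter, 25¢): balance = 30¢
Coin 3 (quarter, 25¢): balance = 55¢
Coin 4 (nickel, 5¢): balance = 60¢
Coin 5 (quarter, 25¢): balance = 85¢
All coins inserted, balance 85¢ < price 100¢ → REFUND 85¢

Answer: REFUNDED 85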